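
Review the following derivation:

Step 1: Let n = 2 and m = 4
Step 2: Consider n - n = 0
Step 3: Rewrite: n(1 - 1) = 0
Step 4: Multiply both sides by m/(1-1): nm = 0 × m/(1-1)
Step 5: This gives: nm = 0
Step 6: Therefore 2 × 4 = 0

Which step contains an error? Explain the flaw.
Step 4: Multiply both sides by m/(1-1): nm = 0 × m/(1-1)

Step 4 multiplies both sides by m/(1-1). However, 1-1 = 0, so this is multiplication by m/0, which is undefined. We cannot multiply by an undefined expression.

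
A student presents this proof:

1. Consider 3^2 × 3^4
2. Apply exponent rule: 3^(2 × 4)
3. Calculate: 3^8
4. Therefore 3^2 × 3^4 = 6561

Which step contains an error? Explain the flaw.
Step 2: Apply exponent rule: 3^(2 × 4)

Step 2 incorrectly states that a^b × a^c = a^(b×c). The correct rule is a^b × a^c = a^(b+c). The actual value is 3^2 × 3^4 = 3^6 = 729, not 3^8 = 6561.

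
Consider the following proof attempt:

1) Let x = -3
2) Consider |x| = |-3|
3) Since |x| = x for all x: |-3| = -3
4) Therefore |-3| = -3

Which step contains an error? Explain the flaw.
Step 3: Since |x| = x for all x: |-3| = -3

Step 3 incorrectly states that |x| = x for all x. The correct definition is |x| = x when x >= 0, and |x| = -x when x < 0. Since -3 < 0, we have |-3| = -(-3) = 3, not -3.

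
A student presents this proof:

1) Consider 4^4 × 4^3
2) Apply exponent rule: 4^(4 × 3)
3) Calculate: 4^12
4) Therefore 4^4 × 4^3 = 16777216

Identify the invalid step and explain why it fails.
Step 2: Apply exponent rule: 4^(4 × 3)

Step 2 incorrectly states that a^b × a^c = a^(b×c). The correct rule is a^b × a^c = a^(b+c). The actual value is 4^4 × 4^3 = 4^7 = 16384, not 4^12 = 16777216.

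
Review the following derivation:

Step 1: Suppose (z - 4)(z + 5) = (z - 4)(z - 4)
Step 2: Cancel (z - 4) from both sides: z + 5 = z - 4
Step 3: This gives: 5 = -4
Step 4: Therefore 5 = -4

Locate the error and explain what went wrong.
Step 2: Cancel (z - 4) from both sides: z + 5 = z - 4

Step 2 cancels (z - 4) from both sides. This is only valid if (z - 4) ≠ 0, i.e., z ≠ 4. When z = 4, both sides equal zero regardless of the other factors. The correct approach requires considering z = 4 as a separate case.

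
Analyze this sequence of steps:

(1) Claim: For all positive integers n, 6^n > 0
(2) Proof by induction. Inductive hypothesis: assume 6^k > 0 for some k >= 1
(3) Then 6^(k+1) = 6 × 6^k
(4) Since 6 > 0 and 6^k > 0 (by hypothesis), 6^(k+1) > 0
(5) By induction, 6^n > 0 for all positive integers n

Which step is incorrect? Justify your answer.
Step 5: By induction, 6^n > 0 for all positive integers n

Step 5 concludes the proof by induction, but no base case was ever established. A valid induction proof requires: (1) a base case proving 6^1 > 0, and (2) an inductive step showing IF 6^k > 0 THEN 6^(k+1) > 0. Steps 2-4 correctly establish the inductive step, but without the base case the conclusion in step 5 does not follow.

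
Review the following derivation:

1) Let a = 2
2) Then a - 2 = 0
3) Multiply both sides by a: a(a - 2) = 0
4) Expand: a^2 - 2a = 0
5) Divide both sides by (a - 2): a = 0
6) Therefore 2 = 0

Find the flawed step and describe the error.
Step 5: Divide both sides by (a - 2): a = 0

Step 5 divides both sides by (a - 2). However, since a = 2, we have (a - 2) = 0. Division by zero is undefined, making this step invalid.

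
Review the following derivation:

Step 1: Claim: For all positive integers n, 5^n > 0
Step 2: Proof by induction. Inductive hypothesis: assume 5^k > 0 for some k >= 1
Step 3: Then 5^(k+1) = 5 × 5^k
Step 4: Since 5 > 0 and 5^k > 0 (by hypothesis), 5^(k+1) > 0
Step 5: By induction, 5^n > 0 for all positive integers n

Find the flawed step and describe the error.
Step 5: By induction, 5^n > 0 for all positive integers n

Step 5 concludes the proof by induction, but no base case was ever established. A valid induction proof requires: (1) a base case proving 5^1 > 0, and (2) an inductive step showing IF 5^k > 0 THEN 5^(k+1) > 0. Steps 2-4 correctly establish the inductive step, but without the base case the conclusion in step 5 does not follow.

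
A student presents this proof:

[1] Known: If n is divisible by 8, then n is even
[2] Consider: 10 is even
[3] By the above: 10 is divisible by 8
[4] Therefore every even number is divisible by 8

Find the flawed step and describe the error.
Step 3: By the above: 10 is divisible by 8

Step 3 commits the fallacy of affirming the consequent. The known fact 'divisible by 8 → even' does NOT imply 'even → divisible by 8'. That would be the converse, which is false. For example, 10 is even but 10 ÷ 8 = 1.25, which is not an integer.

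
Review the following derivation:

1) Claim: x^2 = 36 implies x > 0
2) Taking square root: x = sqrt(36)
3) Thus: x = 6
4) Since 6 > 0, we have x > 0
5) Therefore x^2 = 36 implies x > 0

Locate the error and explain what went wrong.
Step 2: Taking square root: x = sqrt(36)

Step 2 takes the square root and assumes the positive root only. The equation x^2 = 36 actually has two solutions: x = 6 and x = -6. The proof silently assumes x > 0 without justification, then uses this assumption to conclude x > 0, which is circular. The counterexample x = -6 shows the claim is false.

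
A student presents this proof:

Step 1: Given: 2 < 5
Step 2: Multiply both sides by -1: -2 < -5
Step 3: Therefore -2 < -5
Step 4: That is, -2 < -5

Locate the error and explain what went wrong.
Step 2: Multiply both sides by -1: -2 < -5

Step 2 multiplies both sides by -1 but fails to reverse the inequality sign. When multiplying (or dividing) an inequality by a negative number, the direction must be reversed. Since 2 < 5, we should get -2 > -5, i.e., -2 > -5.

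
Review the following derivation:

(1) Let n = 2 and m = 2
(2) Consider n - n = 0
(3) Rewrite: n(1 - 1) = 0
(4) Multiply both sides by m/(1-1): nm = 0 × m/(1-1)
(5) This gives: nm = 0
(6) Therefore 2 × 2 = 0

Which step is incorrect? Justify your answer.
Step 4: Multiply both sides by m/(1-1): nm = 0 × m/(1-1)

Step 4 multiplies both sides by m/(1-1). However, 1-1 = 0, so this is multiplication by m/0, which is undefined. We cannot multiply by an undefined expression.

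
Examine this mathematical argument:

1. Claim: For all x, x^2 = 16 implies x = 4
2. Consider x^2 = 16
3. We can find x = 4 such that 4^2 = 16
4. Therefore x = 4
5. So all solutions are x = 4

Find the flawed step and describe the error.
Step 4: Therefore x = 4

Step 4 incorrectly concludes that x = 4 is the only solution. The proof shows that x = 4 is A solution (existence), but does not show it is the ONLY solution (uniqueness). In fact, x = -4 is also a solution since (-4)^2 = 16. Finding one solution doesn't prove there are no others.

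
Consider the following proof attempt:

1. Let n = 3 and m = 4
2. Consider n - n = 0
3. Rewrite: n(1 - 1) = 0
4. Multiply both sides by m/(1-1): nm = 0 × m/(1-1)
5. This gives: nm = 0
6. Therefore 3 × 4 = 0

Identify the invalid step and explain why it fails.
Step 4: Multiply both sides by m/(1-1): nm = 0 × m/(1-1)

Step 4 multiplies both sides by m/(1-1). However, 1-1 = 0, so this is multiplication by m/0, which is undefined. We cannot multiply by an undefined expression.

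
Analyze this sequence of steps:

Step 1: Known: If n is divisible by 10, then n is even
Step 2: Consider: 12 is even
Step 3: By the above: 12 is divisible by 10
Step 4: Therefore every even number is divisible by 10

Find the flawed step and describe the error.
Step 3: By the above: 12 is divisible by 10

Step 3 commits the fallacy of affirming the consequent. The known fact 'divisible by 10 → even' does NOT imply 'even → divisible by 10'. That would be the converse, which is false. For example, 12 is even but 12 ÷ 10 = 1.20, which is not an integer.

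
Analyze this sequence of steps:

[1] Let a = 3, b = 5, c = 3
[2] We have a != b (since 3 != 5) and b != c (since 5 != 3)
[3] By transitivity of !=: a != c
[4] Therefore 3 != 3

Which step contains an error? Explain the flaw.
Step 3: By transitivity of !=: a != c

Step 3 incorrectly applies transitivity to the '!=' relation. Transitivity states: if a R b and b R c, then a R c. However, '!=' is not transitive. Counterexample: 3 != 5 and 5 != 3, but 3 = 3 (both equal 3). Transitivity holds for relations like <, <=, =, but not for !=.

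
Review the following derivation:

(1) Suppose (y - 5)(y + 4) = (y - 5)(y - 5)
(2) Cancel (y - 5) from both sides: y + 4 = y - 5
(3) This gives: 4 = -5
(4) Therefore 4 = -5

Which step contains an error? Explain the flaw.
Step 2: Cancel (y - 5) from both sides: y + 4 = y - 5

Step 2 cancels (y - 5) from both sides. This is only valid if (y - 5) ≠ 0, i.e., y ≠ 5. When y = 5, both sides equal zero regardless of the other factors. The correct approach requires considering y = 5 as a separate case.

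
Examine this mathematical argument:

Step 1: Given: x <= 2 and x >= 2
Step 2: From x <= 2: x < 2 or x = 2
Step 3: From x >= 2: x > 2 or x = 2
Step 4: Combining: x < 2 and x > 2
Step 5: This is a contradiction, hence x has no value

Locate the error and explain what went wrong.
Step 4: Combining: x < 2 and x > 2

Step 4 incorrectly combines the conditions. From x <= 2 and x >= 2, the intersection is x = 2. The error treats the 'or' cases as 'and' requirements. The correct conclusion is that x = 2 is the unique solution, not that no solution exists.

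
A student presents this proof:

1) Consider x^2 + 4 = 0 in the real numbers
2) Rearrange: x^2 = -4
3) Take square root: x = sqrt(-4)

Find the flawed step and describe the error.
Step 3: Take square root: x = sqrt(-4)

Step 3 takes the square root of -4, which is negative. In the real number system, the square root of a negative number is undefined. The equation x^2 + 4 = 0 has no real solutions. Square roots of negative numbers only exist in the complex numbers.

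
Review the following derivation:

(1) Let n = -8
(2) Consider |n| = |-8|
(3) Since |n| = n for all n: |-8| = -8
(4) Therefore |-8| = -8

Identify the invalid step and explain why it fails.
Step 3: Since |n| = n for all n: |-8| = -8

Step 3 incorrectly states that |n| = n for all n. The correct definition is |n| = n when n >= 0, and |n| = -n when n < 0. Since -8 < 0, we have |-8| = -(-8) = 8, not -8.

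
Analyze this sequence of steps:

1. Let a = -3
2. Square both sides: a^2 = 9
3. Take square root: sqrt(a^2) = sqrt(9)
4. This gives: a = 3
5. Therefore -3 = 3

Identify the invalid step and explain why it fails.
Step 4: This gives: a = 3

Step 4 incorrectly states that sqrt(a^2) = a. The correct identity is sqrt(a^2) = |a|. Since a = -3 < 0, we have sqrt(a^2) = |-3| = 3, not a = -3.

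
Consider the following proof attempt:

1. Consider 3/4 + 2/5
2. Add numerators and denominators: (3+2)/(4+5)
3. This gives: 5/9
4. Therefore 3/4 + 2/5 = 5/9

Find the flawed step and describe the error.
Step 2: Add numerators and denominators: (3+2)/(4+5)

Step 2 incorrectly adds fractions by separately adding numerators and denominators. This is wrong. The correct method requires a common denominator: 3/4 + 2/5 = (3×5 + 2×4)/(4×5) = 23/20 = 23/20. The method used gives 5/9, which is different.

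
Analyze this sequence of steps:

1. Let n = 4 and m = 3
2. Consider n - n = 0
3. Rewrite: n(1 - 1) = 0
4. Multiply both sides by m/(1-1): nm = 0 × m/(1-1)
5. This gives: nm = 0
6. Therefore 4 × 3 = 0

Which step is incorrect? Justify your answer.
Step 4: Multiply both sides by m/(1-1): nm = 0 × m/(1-1)

Step 4 multiplies both sides by m/(1-1). However, 1-1 = 0, so this is multiplication by m/0, which is undefined. We cannot multiply by an undefined expression.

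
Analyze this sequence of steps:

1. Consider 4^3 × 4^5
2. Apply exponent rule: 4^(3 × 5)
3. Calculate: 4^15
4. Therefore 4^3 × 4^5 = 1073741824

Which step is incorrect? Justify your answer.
Step 2: Apply exponent rule: 4^(3 × 5)

Step 2 incorrectly states that a^b × a^c = a^(b×c). The correct rule is a^b × a^c = a^(b+c). The actual value is 4^3 × 4^5 = 4^8 = 65536, not 4^15 = 1073741824.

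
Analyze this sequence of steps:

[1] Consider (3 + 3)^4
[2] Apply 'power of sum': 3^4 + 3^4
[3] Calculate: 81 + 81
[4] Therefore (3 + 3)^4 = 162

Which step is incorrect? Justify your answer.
Step 2: Apply 'power of sum': 3^4 + 3^4

Step 2 incorrectly applies a non-existent rule '(a+b)^n = a^n + b^n'. This is false in general. The correct expansion uses the binomial theorem. The actual value is (3 + 3)^4 = 6^4 = 1296, not 162.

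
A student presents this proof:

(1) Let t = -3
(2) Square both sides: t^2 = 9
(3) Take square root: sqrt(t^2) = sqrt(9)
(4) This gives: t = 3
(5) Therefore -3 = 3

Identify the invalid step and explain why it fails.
Step 4: This gives: t = 3

Step 4 incorrectly states that sqrt(t^2) = t. The correct identity is sqrt(t^2) = |t|. Since t = -3 < 0, we have sqrt(t^2) = |-3| = 3, not t = -3.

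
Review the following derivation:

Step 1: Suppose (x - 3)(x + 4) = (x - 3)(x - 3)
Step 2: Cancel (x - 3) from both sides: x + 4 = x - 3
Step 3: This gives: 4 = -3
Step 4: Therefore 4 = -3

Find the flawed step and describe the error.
Step 2: Cancel (x - 3) from both sides: x + 4 = x - 3

Step 2 cancels (x - 3) from both sides. This is only valid if (x - 3) ≠ 0, i.e., x ≠ 3. When x = 3, both sides equal zero regardless of the other factors. The correct approach requires considering x = 3 as a separate case.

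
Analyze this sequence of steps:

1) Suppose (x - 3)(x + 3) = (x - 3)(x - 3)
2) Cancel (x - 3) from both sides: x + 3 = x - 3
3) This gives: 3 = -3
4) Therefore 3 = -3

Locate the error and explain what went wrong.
Step 2: Cancel (x - 3) from both sides: x + 3 = x - 3

Step 2 cancels (x - 3) from both sides. This is only valid if (x - 3) ≠ 0, i.e., x ≠ 3. When x = 3, both sides equal zero regardless of the other factors. The correct approach requires considering x = 3 as a separate case.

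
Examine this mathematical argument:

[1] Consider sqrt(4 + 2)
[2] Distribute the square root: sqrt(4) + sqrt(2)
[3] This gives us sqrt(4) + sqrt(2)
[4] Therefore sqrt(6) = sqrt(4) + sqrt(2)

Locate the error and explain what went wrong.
Step 2: Distribute the square root: sqrt(4) + sqrt(2)

Step 2 incorrectly 'distributes' the square root over addition. The square root function does not distribute: sqrt(a + b) ≠ sqrt(a) + sqrt(b). In fact, sqrt(4 + 2) = sqrt(6) ≈ 2.4495, while sqrt(4) + sqrt(2) ≈ 3.4142.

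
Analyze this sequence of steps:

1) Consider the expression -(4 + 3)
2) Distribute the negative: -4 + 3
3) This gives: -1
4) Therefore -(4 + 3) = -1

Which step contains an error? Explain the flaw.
Step 2: Distribute the negative: -4 + 3

Step 2 incorrectly distributes the negative sign. The correct distribution is -(4 + 3) = -4 - 3 = -7. The negative must be applied to both terms, not just the first. The error treats -(4 + 3) as -4 + 3, which equals -1 instead of -7.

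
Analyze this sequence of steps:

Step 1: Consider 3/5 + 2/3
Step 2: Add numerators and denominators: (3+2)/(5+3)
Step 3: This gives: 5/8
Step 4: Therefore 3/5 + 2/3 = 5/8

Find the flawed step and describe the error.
Step 2: Add numerators and denominators: (3+2)/(5+3)

Step 2 incorrectly adds fractions by separately adding numerators and denominators. This is wrong. The correct method requires a common denominator: 3/5 + 2/3 = (3×3 + 2×5)/(5×3) = 19/15 = 19/15. The method used gives 5/8, which is different.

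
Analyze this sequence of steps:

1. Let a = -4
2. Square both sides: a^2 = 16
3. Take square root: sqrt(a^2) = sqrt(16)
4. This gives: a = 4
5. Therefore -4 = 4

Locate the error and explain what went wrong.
Step 4: This gives: a = 4

Step 4 incorrectly states that sqrt(a^2) = a. The correct identity is sqrt(a^2) = |a|. Since a = -4 < 0, we have sqrt(a^2) = |-4| = 4, not a = -4.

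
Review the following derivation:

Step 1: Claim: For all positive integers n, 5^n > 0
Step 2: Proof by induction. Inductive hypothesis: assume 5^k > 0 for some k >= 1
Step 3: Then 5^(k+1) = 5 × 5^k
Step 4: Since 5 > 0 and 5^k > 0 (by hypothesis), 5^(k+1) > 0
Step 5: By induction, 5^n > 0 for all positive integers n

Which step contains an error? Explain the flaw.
Step 5: By induction, 5^n > 0 for all positive integers n

Step 5 concludes the proof by induction, but no base case was ever established. A valid induction proof requires: (1) a base case proving 5^1 > 0, and (2) an inductive step showing IF 5^k > 0 THEN 5^(k+1) > 0. Steps 2-4 correctly establish the inductive step, but without the base case the conclusion in step 5 does not follow.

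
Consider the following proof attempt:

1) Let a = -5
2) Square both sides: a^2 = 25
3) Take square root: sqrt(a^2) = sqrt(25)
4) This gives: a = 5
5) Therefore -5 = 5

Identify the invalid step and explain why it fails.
Step 4: This gives: a = 5

Step 4 incorrectly states that sqrt(a^2) = a. The correct identity is sqrt(a^2) = |a|. Since a = -5 < 0, we have sqrt(a^2) = |-5| = 5, not a = -5.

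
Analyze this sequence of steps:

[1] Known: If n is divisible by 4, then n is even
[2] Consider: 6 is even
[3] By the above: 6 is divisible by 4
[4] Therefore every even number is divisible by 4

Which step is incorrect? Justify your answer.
Step 3: By the above: 6 is divisible by 4

Step 3 commits the fallacy of affirming the consequent. The known fact 'divisible by 4 → even' does NOT imply 'even → divisible by 4'. That would be the converse, which is false. For example, 6 is even but 6 ÷ 4 = 1.50, which is not an integer.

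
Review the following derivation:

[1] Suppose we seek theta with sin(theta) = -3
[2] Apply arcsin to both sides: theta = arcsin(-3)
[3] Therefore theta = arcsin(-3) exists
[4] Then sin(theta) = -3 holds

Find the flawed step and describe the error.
Step 2: Apply arcsin to both sides: theta = arcsin(-3)

Step 2 applies arcsin to -3. However, arcsin(x) is only defined for x in [-1, 1] because sin(theta) can only produce values in that range. Since |-3| > 1, arcsin(-3) is undefined. There is no angle whose sine equals -3.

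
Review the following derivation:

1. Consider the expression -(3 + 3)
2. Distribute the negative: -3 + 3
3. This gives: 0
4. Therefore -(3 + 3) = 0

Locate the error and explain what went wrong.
Step 2: Distribute the negative: -3 + 3

Step 2 incorrectly distributes the negative sign. The correct distribution is -(3 + 3) = -3 - 3 = -6. The negative must be applied to both terms, not just the first. The error treats -(3 + 3) as -3 + 3, which equals 0 instead of -6.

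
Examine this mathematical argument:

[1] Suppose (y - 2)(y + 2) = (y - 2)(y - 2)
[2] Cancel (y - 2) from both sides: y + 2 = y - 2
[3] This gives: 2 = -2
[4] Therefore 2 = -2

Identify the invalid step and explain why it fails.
Step 2: Cancel (y - 2) from both sides: y + 2 = y - 2

Step 2 cancels (y - 2) from both sides. This is only valid if (y - 2) ≠ 0, i.e., y ≠ 2. When y = 2, both sides equal zero regardless of the other factors. The correct approach requires considering y = 2 as a separate case.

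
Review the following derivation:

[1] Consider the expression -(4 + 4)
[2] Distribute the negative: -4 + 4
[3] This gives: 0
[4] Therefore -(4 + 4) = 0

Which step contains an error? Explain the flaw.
Step 2: Distribute the negative: -4 + 4

Step 2 incorrectly distributes the negative sign. The correct distribution is -(4 + 4) = -4 - 4 = -8. The negative must be applied to both terms, not just the first. The error treats -(4 + 4) as -4 + 4, which equals 0 instead of -8.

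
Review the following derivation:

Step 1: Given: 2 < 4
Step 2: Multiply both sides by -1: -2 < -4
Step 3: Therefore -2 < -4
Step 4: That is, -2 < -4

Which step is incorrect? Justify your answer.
Step 2: Multiply both sides by -1: -2 < -4

Step 2 multiplies both sides by -1 but fails to reverse the inequality sign. When multiplying (or dividing) an inequality by a negative number, the direction must be reversed. Since 2 < 4, we should get -2 > -4, i.e., -2 > -4.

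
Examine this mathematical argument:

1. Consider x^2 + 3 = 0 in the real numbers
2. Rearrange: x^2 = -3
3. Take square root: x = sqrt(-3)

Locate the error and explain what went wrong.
Step 3: Take square root: x = sqrt(-3)

Step 3 takes the square root of -3, which is negative. In the real number system, the square root of a negative number is undefined. The equation x^2 + 3 = 0 has no real solutions. Square roots of negative numbers only exist in the complex numbers.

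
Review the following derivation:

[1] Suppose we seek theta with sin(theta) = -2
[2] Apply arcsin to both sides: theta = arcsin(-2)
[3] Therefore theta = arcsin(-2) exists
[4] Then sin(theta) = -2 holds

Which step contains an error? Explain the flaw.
Step 2: Apply arcsin to both sides: theta = arcsin(-2)

Step 2 applies arcsin to -2. However, arcsin(x) is only defined for x in [-1, 1] because sin(theta) can only produce values in that range. Since |-2| > 1, arcsin(-2) is undefined. There is no angle whose sine equals -2.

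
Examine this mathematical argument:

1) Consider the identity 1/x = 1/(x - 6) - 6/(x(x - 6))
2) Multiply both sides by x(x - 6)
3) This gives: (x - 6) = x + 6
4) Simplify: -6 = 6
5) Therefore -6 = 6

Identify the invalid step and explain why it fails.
Step 3: This gives: (x - 6) = x + 6

Step 3 makes a sign error when clearing denominators. Multiplying -6/(x(x - 6)) by x(x - 6) gives -6, not +6. The correct result is (x - 6) = x - 6, which is trivially true, not (x - 6) = x + 6. (Step 1 is a valid identity: 1/(x - 6) - 6/(x(x - 6)) = (x - 6)/(x(x - 6)) = 1/x.)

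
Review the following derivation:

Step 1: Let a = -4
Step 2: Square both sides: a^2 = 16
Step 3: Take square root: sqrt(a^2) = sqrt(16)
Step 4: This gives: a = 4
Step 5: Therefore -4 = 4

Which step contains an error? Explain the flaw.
Step 4: This gives: a = 4

Step 4 incorrectly states that sqrt(a^2) = a. The correct identity is sqrt(a^2) = |a|. Since a = -4 < 0, we have sqrt(a^2) = |-4| = 4, not a = -4.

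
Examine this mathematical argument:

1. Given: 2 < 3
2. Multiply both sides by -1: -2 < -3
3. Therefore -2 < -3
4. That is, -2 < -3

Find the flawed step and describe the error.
Step 2: Multiply both sides by -1: -2 < -3

Step 2 multiplies both sides by -1 but fails to reverse the inequality sign. When multiplying (or dividing) an inequality by a negative number, the direction must be reversed. Since 2 < 3, we should get -2 > -3, i.e., -2 > -3.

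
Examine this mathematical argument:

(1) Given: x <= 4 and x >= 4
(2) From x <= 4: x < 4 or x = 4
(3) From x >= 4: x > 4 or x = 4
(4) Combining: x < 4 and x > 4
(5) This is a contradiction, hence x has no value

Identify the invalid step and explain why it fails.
Step 4: Combining: x < 4 and x > 4

Step 4 incorrectly combines the conditions. From x <= 4 and x >= 4, the intersection is x = 4. The error treats the 'or' cases as 'and' requirements. The correct conclusion is that x = 4 is the unique solution, not that no solution exists.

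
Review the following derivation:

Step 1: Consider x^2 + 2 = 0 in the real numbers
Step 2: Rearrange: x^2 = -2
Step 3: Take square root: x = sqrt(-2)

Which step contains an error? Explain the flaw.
Step 3: Take square root: x = sqrt(-2)

Step 3 takes the square root of -2, which is negative. In the real number system, the square root of a negative number is undefined. The equation x^2 + 2 = 0 has no real solutions. Square roots of negative numbers only exist in the complex numbers.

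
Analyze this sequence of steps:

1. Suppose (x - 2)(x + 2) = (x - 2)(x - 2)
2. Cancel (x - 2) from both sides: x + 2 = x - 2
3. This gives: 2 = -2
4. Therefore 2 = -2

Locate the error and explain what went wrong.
Step 2: Cancel (x - 2) from both sides: x + 2 = x - 2

Step 2 cancels (x - 2) from both sides. This is only valid if (x - 2) ≠ 0, i.e., x ≠ 2. When x = 2, both sides equal zero regardless of the other factors. The correct approach requires considering x = 2 as a separate case.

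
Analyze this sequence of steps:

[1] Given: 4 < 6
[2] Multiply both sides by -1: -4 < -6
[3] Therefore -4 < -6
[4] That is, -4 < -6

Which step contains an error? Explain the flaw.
Step 2: Multiply both sides by -1: -4 < -6

Step 2 multiplies both sides by -1 but fails to reverse the inequality sign. When multiplying (or dividing) an inequality by a negative number, the direction must be reversed. Since 4 < 6, we should get -4 > -6, i.e., -4 > -6.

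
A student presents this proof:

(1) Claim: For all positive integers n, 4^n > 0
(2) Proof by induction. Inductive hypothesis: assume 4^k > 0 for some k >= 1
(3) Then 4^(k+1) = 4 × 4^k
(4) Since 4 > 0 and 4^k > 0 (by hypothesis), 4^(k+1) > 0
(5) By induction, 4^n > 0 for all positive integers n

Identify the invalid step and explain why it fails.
Step 5: By induction, 4^n > 0 for all positive integers n

Step 5 concludes the proof by induction, but no base case was ever established. A valid induction proof requires: (1) a base case proving 4^1 > 0, and (2) an inductive step showing IF 4^k > 0 THEN 4^(k+1) > 0. Steps 2-4 correctly establish the inductive step, but without the base case the conclusion in step 5 does not follow.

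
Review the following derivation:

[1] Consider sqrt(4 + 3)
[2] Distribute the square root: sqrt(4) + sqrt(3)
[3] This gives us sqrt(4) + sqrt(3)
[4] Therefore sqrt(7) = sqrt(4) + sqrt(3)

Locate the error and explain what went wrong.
Step 2: Distribute the square root: sqrt(4) + sqrt(3)

Step 2 incorrectly 'distributes' the square root over addition. The square root function does not distribute: sqrt(a + b) ≠ sqrt(a) + sqrt(b). In fact, sqrt(4 + 3) = sqrt(7) ≈ 2.6458, while sqrt(4) + sqrt(3) ≈ 3.7321.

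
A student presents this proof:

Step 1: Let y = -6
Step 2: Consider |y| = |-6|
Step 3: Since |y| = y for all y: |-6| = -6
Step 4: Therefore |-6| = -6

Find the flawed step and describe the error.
Step 3: Since |y| = y for all y: |-6| = -6

Step 3 incorrectly states that |y| = y for all y. The correct definition is |y| = y when y >= 0, and |y| = -y when y < 0. Since -6 < 0, we have |-6| = -(-6) = 6, not -6.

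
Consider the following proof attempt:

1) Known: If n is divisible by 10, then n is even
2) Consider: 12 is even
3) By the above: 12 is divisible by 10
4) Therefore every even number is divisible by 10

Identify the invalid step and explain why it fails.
Step 3: By the above: 12 is divisible by 10

Step 3 commits the fallacy of affirming the consequent. The known fact 'divisible by 10 → even' does NOT imply 'even → divisible by 10'. That would be the converse, which is false. For example, 12 is even but 12 ÷ 10 = 1.20, which is not an integer.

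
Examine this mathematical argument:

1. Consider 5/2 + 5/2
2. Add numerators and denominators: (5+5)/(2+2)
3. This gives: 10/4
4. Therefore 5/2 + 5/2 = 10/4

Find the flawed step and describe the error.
Step 2: Add numerators and denominators: (5+5)/(2+2)

Step 2 incorrectly adds fractions by separately adding numerators and denominators. This is wrong. The correct method requires a common denominator: 5/2 + 5/2 = (5×2 + 5×2)/(2×2) = 20/4 = 5. The method used gives 10/4, which is different.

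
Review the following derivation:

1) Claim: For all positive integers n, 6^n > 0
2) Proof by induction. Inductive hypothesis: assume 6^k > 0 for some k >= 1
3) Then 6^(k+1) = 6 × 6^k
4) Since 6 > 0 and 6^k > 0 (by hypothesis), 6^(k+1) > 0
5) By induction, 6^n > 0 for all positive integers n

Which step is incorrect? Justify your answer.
Step 5: By induction, 6^n > 0 for all positive integers n

Step 5 concludes the proof by induction, but no base case was ever established. A valid induction proof requires: (1) a base case proving 6^1 > 0, and (2) an inductive step showing IF 6^k > 0 THEN 6^(k+1) > 0. Steps 2-4 correctly establish the inductive step, but without the base case the conclusion in step 5 does not follow.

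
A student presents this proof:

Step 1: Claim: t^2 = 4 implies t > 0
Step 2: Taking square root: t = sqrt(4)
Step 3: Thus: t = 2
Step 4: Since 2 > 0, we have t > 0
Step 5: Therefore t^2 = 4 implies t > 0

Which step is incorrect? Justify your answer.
Step 2: Taking square root: t = sqrt(4)

Step 2 takes the square root and assumes the positive root only. The equation t^2 = 4 actually has two solutions: t = 2 and t = -2. The proof silently assumes t > 0 without justification, then uses this assumption to conclude t > 0, which is circular. The counterexample t = -2 shows the claim is false.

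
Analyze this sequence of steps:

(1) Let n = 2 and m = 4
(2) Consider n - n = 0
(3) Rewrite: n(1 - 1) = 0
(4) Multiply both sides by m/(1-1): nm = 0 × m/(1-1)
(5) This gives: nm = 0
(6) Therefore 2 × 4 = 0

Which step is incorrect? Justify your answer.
Step 4: Multiply both sides by m/(1-1): nm = 0 × m/(1-1)

Step 4 multiplies both sides by m/(1-1). However, 1-1 = 0, so this is multiplication by m/0, which is undefined. We cannot multiply by an undefined expression.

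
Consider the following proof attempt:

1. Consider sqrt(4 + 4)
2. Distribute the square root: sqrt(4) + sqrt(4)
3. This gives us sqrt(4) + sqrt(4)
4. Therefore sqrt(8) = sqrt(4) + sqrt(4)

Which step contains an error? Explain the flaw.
Step 2: Distribute the square root: sqrt(4) + sqrt(4)

Step 2 incorrectly 'distributes' the square root over addition. The square root function does not distribute: sqrt(a + b) ≠ sqrt(a) + sqrt(b). In fact, sqrt(4 + 4) = sqrt(8) ≈ 2.8284, while sqrt(4) + sqrt(4) ≈ 4.0000.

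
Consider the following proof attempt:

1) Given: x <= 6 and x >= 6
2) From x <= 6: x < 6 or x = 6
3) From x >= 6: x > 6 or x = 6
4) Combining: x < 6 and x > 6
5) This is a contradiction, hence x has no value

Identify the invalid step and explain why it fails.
Step 4: Combining: x < 6 and x > 6

Step 4 incorrectly combines the conditions. From x <= 6 and x >= 6, the intersection is x = 6. The error treats the 'or' cases as 'and' requirements. The correct conclusion is that x = 6 is the unique solution, not that no solution exists.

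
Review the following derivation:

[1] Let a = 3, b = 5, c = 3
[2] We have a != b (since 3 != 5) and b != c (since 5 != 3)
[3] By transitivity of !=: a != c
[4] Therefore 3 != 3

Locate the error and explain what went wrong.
Step 3: By transitivity of !=: a != c

Step 3 incorrectly applies transitivity to the '!=' relation. Transitivity states: if a R b and b R c, then a R c. However, '!=' is not transitive. Counterexample: 3 != 5 and 5 != 3, but 3 = 3 (both equal 3). Transitivity holds for relations like <, <=, =, but not for !=.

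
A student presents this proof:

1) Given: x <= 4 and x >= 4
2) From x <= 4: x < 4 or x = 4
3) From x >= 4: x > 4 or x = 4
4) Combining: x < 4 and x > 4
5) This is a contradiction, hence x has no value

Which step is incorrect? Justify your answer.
Step 4: Combining: x < 4 and x > 4

Step 4 incorrectly combines the conditions. From x <= 4 and x >= 4, the intersection is x = 4. The error treats the 'or' cases as 'and' requirements. The correct conclusion is that x = 4 is the unique solution, not that no solution exists.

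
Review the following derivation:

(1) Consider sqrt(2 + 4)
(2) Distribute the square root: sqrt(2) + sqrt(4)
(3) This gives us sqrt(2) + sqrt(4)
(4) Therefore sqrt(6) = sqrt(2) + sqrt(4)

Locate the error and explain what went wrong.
Step 2: Distribute the square root: sqrt(2) + sqrt(4)

Step 2 incorrectly 'distributes' the square root over addition. The square root function does not distribute: sqrt(a + b) ≠ sqrt(a) + sqrt(b). In fact, sqrt(2 + 4) = sqrt(6) ≈ 2.4495, while sqrt(2) + sqrt(4) ≈ 3.4142.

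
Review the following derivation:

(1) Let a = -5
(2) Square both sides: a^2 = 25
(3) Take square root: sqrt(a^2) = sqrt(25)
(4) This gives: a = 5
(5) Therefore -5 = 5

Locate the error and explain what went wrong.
Step 4: This gives: a = 5

Step 4 incorrectly states that sqrt(a^2) = a. The correct identity is sqrt(a^2) = |a|. Since a = -5 < 0, we have sqrt(a^2) = |-5| = 5, not a = -5.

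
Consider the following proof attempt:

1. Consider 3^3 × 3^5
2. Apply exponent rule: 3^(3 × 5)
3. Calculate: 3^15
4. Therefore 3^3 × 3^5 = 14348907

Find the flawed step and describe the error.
Step 2: Apply exponent rule: 3^(3 × 5)

Step 2 incorrectly states that a^b × a^c = a^(b×c). The correct rule is a^b × a^c = a^(b+c). The actual value is 3^3 × 3^5 = 3^8 = 6561, not 3^15 = 14348907.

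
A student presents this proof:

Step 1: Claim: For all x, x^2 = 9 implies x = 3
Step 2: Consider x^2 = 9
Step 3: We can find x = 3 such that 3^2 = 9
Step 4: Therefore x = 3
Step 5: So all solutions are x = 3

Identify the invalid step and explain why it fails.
Step 4: Therefore x = 3

Step 4 incorrectly concludes that x = 3 is the only solution. The proof shows that x = 3 is A solution (existence), but does not show it is the ONLY solution (uniqueness). In fact, x = -3 is also a solution since (-3)^2 = 9. Finding one solution doesn't prove there are no others.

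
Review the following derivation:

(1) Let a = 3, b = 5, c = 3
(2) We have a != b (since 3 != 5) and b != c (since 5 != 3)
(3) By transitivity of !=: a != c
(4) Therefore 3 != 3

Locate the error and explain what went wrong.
Step 3: By transitivity of !=: a != c

Step 3 incorrectly applies transitivity to the '!=' relation. Transitivity states: if a R b and b R c, then a R c. However, '!=' is not transitive. Counterexample: 3 != 5 and 5 != 3, but 3 = 3 (both equal 3). Transitivity holds for relations like <, <=, =, but not for !=.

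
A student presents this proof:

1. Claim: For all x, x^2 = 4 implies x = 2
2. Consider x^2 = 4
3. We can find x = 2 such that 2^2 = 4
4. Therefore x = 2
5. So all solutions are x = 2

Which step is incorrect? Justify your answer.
Step 4: Therefore x = 2

Step 4 incorrectly concludes that x = 2 is the only solution. The proof shows that x = 2 is A solution (existence), but does not show it is the ONLY solution (uniqueness). In fact, x = -2 is also a solution since (-2)^2 = 4. Finding one solution doesn't prove there are no others.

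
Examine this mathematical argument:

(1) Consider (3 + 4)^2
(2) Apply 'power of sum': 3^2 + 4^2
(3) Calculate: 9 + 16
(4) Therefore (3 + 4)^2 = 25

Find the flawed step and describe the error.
Step 2: Apply 'power of sum': 3^2 + 4^2

Step 2 incorrectly applies a non-existent rule '(a+b)^n = a^n + b^n'. This is false in general. The correct expansion uses the binomial theorem. The actual value is (3 + 4)^2 = 7^2 = 49, not 25.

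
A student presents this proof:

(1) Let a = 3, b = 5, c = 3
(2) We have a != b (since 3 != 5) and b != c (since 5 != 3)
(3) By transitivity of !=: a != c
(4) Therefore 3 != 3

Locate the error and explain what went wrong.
Step 3: By transitivity of !=: a != c

Step 3 incorrectly applies transitivity to the '!=' relation. Transitivity states: if a R b and b R c, then a R c. However, '!=' is not transitive. Counterexample: 3 != 5 and 5 != 3, but 3 = 3 (both equal 3). Transitivity holds for relations like <, <=, =, but not for !=.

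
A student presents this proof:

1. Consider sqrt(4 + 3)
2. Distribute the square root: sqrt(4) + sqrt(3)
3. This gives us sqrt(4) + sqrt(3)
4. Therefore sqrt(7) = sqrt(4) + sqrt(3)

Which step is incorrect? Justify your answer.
Step 2: Distribute the square root: sqrt(4) + sqrt(3)

Step 2 incorrectly 'distributes' the square root over addition. The square root function does not distribute: sqrt(a + b) ≠ sqrt(a) + sqrt(b). In fact, sqrt(4 + 3) = sqrt(7) ≈ 2.6458, while sqrt(4) + sqrt(3) ≈ 3.7321.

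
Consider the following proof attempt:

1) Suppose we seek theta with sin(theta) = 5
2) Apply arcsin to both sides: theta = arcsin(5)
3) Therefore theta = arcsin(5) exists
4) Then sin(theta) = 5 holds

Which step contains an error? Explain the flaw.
Step 2: Apply arcsin to both sides: theta = arcsin(5)

Step 2 applies arcsin to 5. However, arcsin(x) is only defined for x in [-1, 1] because sin(theta) can only produce values in that range. Since |5| > 1, arcsin(5) is undefined. There is no angle whose sine equals 5.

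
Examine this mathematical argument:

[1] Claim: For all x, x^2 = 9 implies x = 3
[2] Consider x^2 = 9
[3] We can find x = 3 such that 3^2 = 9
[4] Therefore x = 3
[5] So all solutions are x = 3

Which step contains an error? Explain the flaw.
Step 4: Therefore x = 3

Step 4 incorrectly concludes that x = 3 is the only solution. The proof shows that x = 3 is A solution (existence), but does not show it is the ONLY solution (uniqueness). In fact, x = -3 is also a solution since (-3)^2 = 9. Finding one solution doesn't prove there are no others.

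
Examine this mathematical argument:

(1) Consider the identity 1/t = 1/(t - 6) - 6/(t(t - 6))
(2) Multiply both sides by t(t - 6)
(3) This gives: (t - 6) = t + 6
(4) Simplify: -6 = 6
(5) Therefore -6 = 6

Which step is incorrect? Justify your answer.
Step 3: This gives: (t - 6) = t + 6

Step 3 makes a sign error when clearing denominators. Multiplying -6/(t(t - 6)) by t(t - 6) gives -6, not +6. The correct result is (t - 6) = t - 6, which is trivially true, not (t - 6) = t + 6. (Step 1 is a valid identity: 1/(t - 6) - 6/(t(t - 6)) = (t - 6)/(t(t - 6)) = 1/t.)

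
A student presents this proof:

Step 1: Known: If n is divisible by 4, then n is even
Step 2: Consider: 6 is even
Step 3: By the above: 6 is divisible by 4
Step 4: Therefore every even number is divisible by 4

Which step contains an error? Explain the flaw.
Step 3: By the above: 6 is divisible by 4

Step 3 commits the fallacy of affirming the consequent. The known fact 'divisible by 4 → even' does NOT imply 'even → divisible by 4'. That would be the converse, which is false. For example, 6 is even but 6 ÷ 4 = 1.50, which is not an integer.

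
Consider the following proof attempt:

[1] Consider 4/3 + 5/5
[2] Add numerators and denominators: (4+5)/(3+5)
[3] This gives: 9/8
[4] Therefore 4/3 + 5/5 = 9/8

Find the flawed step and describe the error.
Step 2: Add numerators and denominators: (4+5)/(3+5)

Step 2 incorrectly adds fractions by separately adding numerators and denominators. This is wrong. The correct method requires a common denominator: 4/3 + 5/5 = (4×5 + 5×3)/(3×5) = 35/15 = 7/3. The method used gives 9/8, which is different.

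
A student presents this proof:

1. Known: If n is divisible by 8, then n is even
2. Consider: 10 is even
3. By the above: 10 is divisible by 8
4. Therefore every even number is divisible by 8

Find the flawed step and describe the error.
Step 3: By the above: 10 is divisible by 8

Step 3 commits the fallacy of affirming the consequent. The known fact 'divisible by 8 → even' does NOT imply 'even → divisible by 8'. That would be the converse, which is false. For example, 10 is even but 10 ÷ 8 = 1.25, which is not an integer.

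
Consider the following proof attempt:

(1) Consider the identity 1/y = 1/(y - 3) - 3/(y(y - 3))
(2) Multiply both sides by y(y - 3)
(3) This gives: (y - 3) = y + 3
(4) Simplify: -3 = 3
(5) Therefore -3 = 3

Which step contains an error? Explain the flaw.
Step 3: This gives: (y - 3) = y + 3

Step 3 makes a sign error when clearing denominators. Multiplying -3/(y(y - 3)) by y(y - 3) gives -3, not +3. The correct result is (y - 3) = y - 3, which is trivially true, not (y - 3) = y + 3. (Step 1 is a valid identity: 1/(y - 3) - 3/(y(y - 3)) = (y - 3)/(y(y - 3)) = 1/y.)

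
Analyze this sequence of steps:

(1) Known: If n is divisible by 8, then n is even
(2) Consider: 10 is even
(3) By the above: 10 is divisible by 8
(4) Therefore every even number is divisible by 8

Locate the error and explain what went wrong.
Step 3: By the above: 10 is divisible by 8

Step 3 commits the fallacy of affirming the consequent. The known fact 'divisible by 8 → even' does NOT imply 'even → divisible by 8'. That would be the converse, which is false. For example, 10 is even but 10 ÷ 8 = 1.25, which is not an integer.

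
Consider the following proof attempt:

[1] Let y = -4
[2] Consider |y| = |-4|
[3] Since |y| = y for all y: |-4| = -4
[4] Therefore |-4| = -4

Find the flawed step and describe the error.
Step 3: Since |y| = y for all y: |-4| = -4

Step 3 incorrectly states that |y| = y for all y. The correct definition is |y| = y when y >= 0, and |y| = -y when y < 0. Since -4 < 0, we have |-4| = -(-4) = 4, not -4.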